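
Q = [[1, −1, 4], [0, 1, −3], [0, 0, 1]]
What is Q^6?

[[1, −6, 69], [0, 1, −18], [0, 0, 1]]

Q = I + N where N = [[0, −1, 4], [0, 0, −3], [0, 0, 0]] is strictly upper-triangular, so N^3 = 0.
(I + N)^6 = I + 6·N + 15·N^2 = [[1, −6, 69], [0, 1, −18], [0, 0, 1]].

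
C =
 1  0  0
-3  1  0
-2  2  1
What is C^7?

[[1, 0, 0], [-21, 1, 0], [-140, 14, 1]]

C = I + N where N = [[0, 0, 0], [-3, 0, 0], [-2, 2, 0]] is strictly lower-triangular, so N^3 = 0.
(I + N)^7 = I + 7·N + 21·N^2 = [[1, 0, 0], [-21, 1, 0], [-140, 14, 1]].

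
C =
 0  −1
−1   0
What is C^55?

C² = I (check: tr C = 0 and det C = −1), so C^55 = C since 55 is odd.

[[0, −1], [−1, 0]]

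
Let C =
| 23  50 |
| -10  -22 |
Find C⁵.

[[1343, 2750], [-550, -1132]]

tr C = 1 and det C = -6, so the characteristic polynomial is λ² − (1)λ + (-6) with roots -2 and 3.
Eigenvectors give P = [[2, 5], [-1, -2]] with P⁻¹ = [[-2, -5], [1, 2]], and C = P·diag(-2, 3)·P⁻¹.
Then C⁵ = P·diag(-32, 243)·P⁻¹ = [[-64, 1215], [32, -486]] · [[-2, -5], [1, 2]] = [[1343, 2750], [-550, -1132]].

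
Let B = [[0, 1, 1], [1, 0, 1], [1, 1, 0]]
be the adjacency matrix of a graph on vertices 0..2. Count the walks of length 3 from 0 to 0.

2

The number of length-3 walks from vertex 0 to vertex 0 is entry (0,0) of B³, where B is the adjacency matrix.
B² = [[2, 1, 1], [1, 2, 1], [1, 1, 2]]
B³ = [[2, 3, 3], [3, 2, 3], [3, 3, 2]]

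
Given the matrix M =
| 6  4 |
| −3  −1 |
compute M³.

[[84, 76], [−57, −49]]

tr M = 5 and det M = 6, so the characteristic polynomial is λ² − (5)λ + (6) with roots 2 and 3.
Eigenvectors give P = [[−1, 4], [1, −3]] with P⁻¹ = [[3, 4], [1, 1]], and M = P·diag(2, 3)·P⁻¹.
Then M³ = P·diag(8, 27)·P⁻¹ = [[−8, 108], [8, −81]] · [[3, 4], [1, 1]] = [[84, 76], [−57, −49]].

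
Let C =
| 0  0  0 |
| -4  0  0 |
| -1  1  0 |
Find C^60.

C is strictly triangular, hence nilpotent: C^3 = 0, so C^60 = 0.

[[0, 0, 0], [0, 0, 0], [0, 0, 0]]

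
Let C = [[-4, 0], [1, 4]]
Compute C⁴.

[[256, 0], [0, 256]]

C² = [[16, 0], [0, 16]]
C³ = [[-64, 0], [16, 64]]
C⁴ = [[256, 0], [0, 256]]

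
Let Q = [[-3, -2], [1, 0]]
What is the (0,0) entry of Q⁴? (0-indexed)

31

tr Q = -3 and det Q = 2, so the characteristic polynomial is λ² − (-3)λ + (2) with roots -2 and -1.
Eigenvectors give P = [[2, -1], [-1, 1]] with P⁻¹ = [[1, 1], [1, 2]], and Q = P·diag(-2, -1)·P⁻¹.
Then Q⁴ = P·diag(16, 1)·P⁻¹ = [[32, -1], [-16, 1]] · [[1, 1], [1, 2]] = [[31, 30], [-15, -14]].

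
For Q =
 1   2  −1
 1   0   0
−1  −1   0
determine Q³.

Q² = [[4, 3, −1], [1, 2, −1], [−2, −2, 1]]
Q³ = [[8, 9, −4], [4, 3, −1], [−5, −5, 2]]

[[8, 9, −4], [4, 3, −1], [−5, −5, 2]]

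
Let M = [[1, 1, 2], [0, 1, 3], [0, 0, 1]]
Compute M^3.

[[1, 3, 15], [0, 1, 9], [0, 0, 1]]

M = I + N where N = [[0, 1, 2], [0, 0, 3], [0, 0, 0]] is strictly upper-triangular, so N^3 = 0.
(I + N)^3 = I + 3·N + 3·N^2 = [[1, 3, 15], [0, 1, 9], [0, 0, 1]].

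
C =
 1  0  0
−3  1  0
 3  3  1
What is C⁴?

[[1, 0, 0], [−12, 1, 0], [−42, 12, 1]]

C = I + N where N = [[0, 0, 0], [−3, 0, 0], [3, 3, 0]] is strictly lower-triangular, so N³ = 0.
(I + N)⁴ = I + 4·N + 6·N² = [[1, 0, 0], [−12, 1, 0], [−42, 12, 1]].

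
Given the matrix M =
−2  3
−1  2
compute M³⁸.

M² = I (check: tr M = 0 and det M = −1), so M³⁸ = I since 38 is even.

[[1, 0], [0, 1]]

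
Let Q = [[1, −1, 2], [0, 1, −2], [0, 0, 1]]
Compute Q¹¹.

[[1, −11, 132], [0, 1, −22], [0, 0, 1]]

Q = I + N where N = [[0, −1, 2], [0, 0, −2], [0, 0, 0]] is strictly upper-triangular, so N³ = 0.
(I + N)¹¹ = I + 11·N + 55·N² = [[1, −11, 132], [0, 1, −22], [0, 0, 1]].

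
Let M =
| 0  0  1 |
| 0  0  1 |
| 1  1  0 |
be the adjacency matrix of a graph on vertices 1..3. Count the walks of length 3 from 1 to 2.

The number of length-3 walks from vertex 1 to vertex 2 is entry (1,2) of M³, where M is the adjacency matrix.
M² = [[1, 1, 0], [1, 1, 0], [0, 0, 2]]
M³ = [[0, 0, 2], [0, 0, 2], [2, 2, 0]]

0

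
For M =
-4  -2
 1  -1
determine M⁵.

[[-454, -422], [211, 179]]

tr M = -5 and det M = 6, so the characteristic polynomial is λ² − (-5)λ + (6) with roots -3 and -2.
Eigenvectors give P = [[-2, -1], [1, 1]] with P⁻¹ = [[-1, -1], [1, 2]], and M = P·diag(-3, -2)·P⁻¹.
Then M⁵ = P·diag(-243, -32)·P⁻¹ = [[486, 32], [-243, -32]] · [[-1, -1], [1, 2]] = [[-454, -422], [211, 179]].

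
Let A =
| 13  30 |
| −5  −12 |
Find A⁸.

tr A = 1 and det A = −6, so the characteristic polynomial is λ² − (1)λ + (−6) with roots −2 and 3.
Eigenvectors give P = [[−2, 3], [1, −1]] with P⁻¹ = [[1, 3], [1, 2]], and A = P·diag(−2, 3)·P⁻¹.
Then A⁸ = P·diag(256, 6561)·P⁻¹ = [[−512, 19683], [256, −6561]] · [[1, 3], [1, 2]] = [[19171, 37830], [−6305, −12354]].

[[19171, 37830], [−6305, −12354]]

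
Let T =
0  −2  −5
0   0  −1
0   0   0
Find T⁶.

[[0, 0, 0], [0, 0, 0], [0, 0, 0]]

T is strictly triangular, hence nilpotent: T³ = 0, so T⁶ = 0.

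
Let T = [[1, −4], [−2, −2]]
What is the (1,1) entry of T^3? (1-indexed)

T^2 = [[9, 4], [2, 12]]
T^3 = [[1, −44], [−22, −32]]

1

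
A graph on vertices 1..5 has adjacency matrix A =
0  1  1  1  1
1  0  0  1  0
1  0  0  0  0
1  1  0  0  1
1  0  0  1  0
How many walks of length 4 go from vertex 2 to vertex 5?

The number of length-4 walks from vertex 2 to vertex 5 is entry (2,5) of A⁴, where A is the adjacency matrix.
A² = [[4, 1, 0, 2, 1], [1, 2, 1, 1, 2], [0, 1, 1, 1, 1], [2, 1, 1, 3, 1], [1, 2, 1, 1, 2]]
A³ = [[4, 6, 4, 6, 6], [6, 2, 1, 5, 2], [4, 1, 0, 2, 1], [6, 5, 2, 4, 5], [6, 2, 1, 5, 2]]
A⁴ = [[22, 10, 4, 16, 10], [10, 11, 6, 10, 11], [4, 6, 4, 6, 6], [16, 10, 6, 16, 10], [10, 11, 6, 10, 11]]

11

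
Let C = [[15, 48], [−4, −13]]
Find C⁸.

tr C = 2 and det C = −3, so the characteristic polynomial is λ² − (2)λ + (−3) with roots 3 and −1.
Eigenvectors give P = [[4, −3], [−1, 1]] with P⁻¹ = [[1, 3], [1, 4]], and C = P·diag(3, −1)·P⁻¹.
Then C⁸ = P·diag(6561, 1)·P⁻¹ = [[26244, −3], [−6561, 1]] · [[1, 3], [1, 4]] = [[26241, 78720], [−6560, −19679]].

[[26241, 78720], [−6560, −19679]]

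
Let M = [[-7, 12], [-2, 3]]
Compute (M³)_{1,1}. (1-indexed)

-79

tr M = -4 and det M = 3, so the characteristic polynomial is λ² − (-4)λ + (3) with roots -1 and -3.
Eigenvectors give P = [[-2, -3], [-1, -1]] with P⁻¹ = [[1, -3], [-1, 2]], and M = P·diag(-1, -3)·P⁻¹.
Then M³ = P·diag(-1, -27)·P⁻¹ = [[2, 81], [1, 27]] · [[1, -3], [-1, 2]] = [[-79, 156], [-26, 51]].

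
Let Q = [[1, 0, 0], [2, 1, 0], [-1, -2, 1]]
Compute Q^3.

[[1, 0, 0], [6, 1, 0], [-15, -6, 1]]

Q = I + N where N = [[0, 0, 0], [2, 0, 0], [-1, -2, 0]] is strictly lower-triangular, so N^3 = 0.
(I + N)^3 = I + 3·N + 3·N^2 = [[1, 0, 0], [6, 1, 0], [-15, -6, 1]].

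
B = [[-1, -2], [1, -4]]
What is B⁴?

[[-49, 130], [-65, 146]]

tr B = -5 and det B = 6, so the characteristic polynomial is λ² − (-5)λ + (6) with roots -2 and -3.
Eigenvectors give P = [[2, -1], [1, -1]] with P⁻¹ = [[1, -1], [1, -2]], and B = P·diag(-2, -3)·P⁻¹.
Then B⁴ = P·diag(16, 81)·P⁻¹ = [[32, -81], [16, -81]] · [[1, -1], [1, -2]] = [[-49, 130], [-65, 146]].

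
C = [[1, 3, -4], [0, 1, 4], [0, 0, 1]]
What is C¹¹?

C = I + N where N = [[0, 3, -4], [0, 0, 4], [0, 0, 0]] is strictly upper-triangular, so N³ = 0.
(I + N)¹¹ = I + 11·N + 55·N² = [[1, 33, 616], [0, 1, 44], [0, 0, 1]].

[[1, 33, 616], [0, 1, 44], [0, 0, 1]]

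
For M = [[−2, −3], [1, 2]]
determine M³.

M² = [[1, 0], [0, 1]]
M³ = [[−2, −3], [1, 2]]

[[−2, −3], [1, 2]]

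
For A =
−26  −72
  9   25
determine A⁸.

tr A = −1 and det A = −2, so the characteristic polynomial is λ² − (−1)λ + (−2) with roots 1 and −2.
Eigenvectors give P = [[−8, −3], [3, 1]] with P⁻¹ = [[1, 3], [−3, −8]], and A = P·diag(1, −2)·P⁻¹.
Then A⁸ = P·diag(1, 256)·P⁻¹ = [[−8, −768], [3, 256]] · [[1, 3], [−3, −8]] = [[2296, 6120], [−765, −2039]].

[[2296, 6120], [−765, −2039]]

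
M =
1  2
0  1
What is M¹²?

M = I + N where N = [[0, 2], [0, 0]] is strictly upper-triangular, so N² = 0.
(I + N)¹² = I + 12·N = [[1, 24], [0, 1]].

[[1, 24], [0, 1]]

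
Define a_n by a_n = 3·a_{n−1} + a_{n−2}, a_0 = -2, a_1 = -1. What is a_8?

-6305

With companion matrix M = [[3, 1], [1, 0]], [a_n, a_{n−1}]ᵀ = M·[a_{n−1}, a_{n−2}]ᵀ, so [a_8, a_7]ᵀ = M⁷·[a_1, a_0]ᵀ.
M⁷ = [[3927, 1189], [1189, 360]], giving [a_8, a_7]ᵀ = [[-6305], [-1909]].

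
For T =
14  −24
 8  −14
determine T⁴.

tr T = 0 and det T = −4, so the characteristic polynomial is λ² − (0)λ + (−4) with roots 2 and −2.
Eigenvectors give P = [[2, −3], [1, −2]] with P⁻¹ = [[2, −3], [1, −2]], and T = P·diag(2, −2)·P⁻¹.
Then T⁴ = P·diag(16, 16)·P⁻¹ = [[32, −48], [16, −32]] · [[2, −3], [1, −2]] = [[16, 0], [0, 16]].

[[16, 0], [0, 16]]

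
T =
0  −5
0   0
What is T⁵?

T is strictly triangular, hence nilpotent: T² = 0, so T⁵ = 0.

[[0, 0], [0, 0]]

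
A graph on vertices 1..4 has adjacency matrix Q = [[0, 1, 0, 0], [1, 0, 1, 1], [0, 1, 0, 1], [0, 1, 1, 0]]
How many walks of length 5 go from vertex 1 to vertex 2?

11

The number of length-5 walks from vertex 1 to vertex 2 is entry (1,2) of Q⁵, where Q is the adjacency matrix.
Q² = [[1, 0, 1, 1], [0, 3, 1, 1], [1, 1, 2, 1], [1, 1, 1, 2]]
Q³ = [[0, 3, 1, 1], [3, 2, 4, 4], [1, 4, 2, 3], [1, 4, 3, 2]]
Q⁴ = [[3, 2, 4, 4], [2, 11, 6, 6], [4, 6, 7, 6], [4, 6, 6, 7]]
Q⁵ = [[2, 11, 6, 6], [11, 14, 17, 17], [6, 17, 12, 13], [6, 17, 13, 12]]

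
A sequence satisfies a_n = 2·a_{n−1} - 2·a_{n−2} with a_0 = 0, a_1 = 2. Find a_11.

With companion matrix Q = [[2, -2], [1, 0]], [a_n, a_{n−1}]ᵀ = Q·[a_{n−1}, a_{n−2}]ᵀ, so [a_11, a_10]ᵀ = Q¹⁰·[a_1, a_0]ᵀ.
Q¹⁰ = [[32, -64], [32, -32]], giving [a_11, a_10]ᵀ = [[64], [64]].

64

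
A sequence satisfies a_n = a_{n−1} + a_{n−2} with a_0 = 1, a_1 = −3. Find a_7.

With companion matrix A = [[1, 1], [1, 0]], [a_n, a_{n−1}]ᵀ = A·[a_{n−1}, a_{n−2}]ᵀ, so [a_7, a_6]ᵀ = A⁶·[a_1, a_0]ᵀ.
A⁶ = [[13, 8], [8, 5]], giving [a_7, a_6]ᵀ = [[−31], [−19]].

−31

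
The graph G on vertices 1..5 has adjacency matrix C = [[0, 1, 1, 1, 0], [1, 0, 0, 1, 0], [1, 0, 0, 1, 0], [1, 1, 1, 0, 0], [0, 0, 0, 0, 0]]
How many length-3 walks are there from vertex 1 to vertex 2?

5

The number of length-3 walks from vertex 1 to vertex 2 is entry (1,2) of C³, where C is the adjacency matrix.
C² = [[3, 1, 1, 2, 0], [1, 2, 2, 1, 0], [1, 2, 2, 1, 0], [2, 1, 1, 3, 0], [0, 0, 0, 0, 0]]
C³ = [[4, 5, 5, 5, 0], [5, 2, 2, 5, 0], [5, 2, 2, 5, 0], [5, 5, 5, 4, 0], [0, 0, 0, 0, 0]]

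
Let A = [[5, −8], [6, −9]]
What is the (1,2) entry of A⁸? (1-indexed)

tr A = −4 and det A = 3, so the characteristic polynomial is λ² − (−4)λ + (3) with roots −3 and −1.
Eigenvectors give P = [[1, 4], [1, 3]] with P⁻¹ = [[−3, 4], [1, −1]], and A = P·diag(−3, −1)·P⁻¹.
Then A⁸ = P·diag(6561, 1)·P⁻¹ = [[6561, 4], [6561, 3]] · [[−3, 4], [1, −1]] = [[−19679, 26240], [−19680, 26241]].

26240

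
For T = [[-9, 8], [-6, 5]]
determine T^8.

[[26241, -26240], [19680, -19679]]

tr T = -4 and det T = 3, so the characteristic polynomial is λ² − (-4)λ + (3) with roots -3 and -1.
Eigenvectors give P = [[4, 1], [3, 1]] with P⁻¹ = [[1, -1], [-3, 4]], and T = P·diag(-3, -1)·P⁻¹.
Then T^8 = P·diag(6561, 1)·P⁻¹ = [[26244, 1], [19683, 1]] · [[1, -1], [-3, 4]] = [[26241, -26240], [19680, -19679]].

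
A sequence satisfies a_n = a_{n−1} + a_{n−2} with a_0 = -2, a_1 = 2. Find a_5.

With companion matrix T = [[1, 1], [1, 0]], [a_n, a_{n−1}]ᵀ = T·[a_{n−1}, a_{n−2}]ᵀ, so [a_5, a_4]ᵀ = T⁴·[a_1, a_0]ᵀ.
T⁴ = [[5, 3], [3, 2]], giving [a_5, a_4]ᵀ = [[4], [2]].

4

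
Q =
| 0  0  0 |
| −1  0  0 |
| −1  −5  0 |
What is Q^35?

Q is strictly triangular, hence nilpotent: Q^3 = 0, so Q^35 = 0.

[[0, 0, 0], [0, 0, 0], [0, 0, 0]]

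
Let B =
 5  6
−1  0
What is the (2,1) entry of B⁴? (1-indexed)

tr B = 5 and det B = 6, so the characteristic polynomial is λ² − (5)λ + (6) with roots 2 and 3.
Eigenvectors give P = [[−2, −3], [1, 1]] with P⁻¹ = [[1, 3], [−1, −2]], and B = P·diag(2, 3)·P⁻¹.
Then B⁴ = P·diag(16, 81)·P⁻¹ = [[−32, −243], [16, 81]] · [[1, 3], [−1, −2]] = [[211, 390], [−65, −114]].

−65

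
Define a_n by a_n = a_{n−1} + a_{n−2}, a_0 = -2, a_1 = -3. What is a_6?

With companion matrix A = [[1, 1], [1, 0]], [a_n, a_{n−1}]ᵀ = A·[a_{n−1}, a_{n−2}]ᵀ, so [a_6, a_5]ᵀ = A⁵·[a_1, a_0]ᵀ.
A⁵ = [[8, 5], [5, 3]], giving [a_6, a_5]ᵀ = [[-34], [-21]].

-34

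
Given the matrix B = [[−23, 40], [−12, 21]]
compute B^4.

tr B = −2 and det B = −3, so the characteristic polynomial is λ² − (−2)λ + (−3) with roots −3 and 1.
Eigenvectors give P = [[2, −5], [1, −3]] with P⁻¹ = [[3, −5], [1, −2]], and B = P·diag(−3, 1)·P⁻¹.
Then B^4 = P·diag(81, 1)·P⁻¹ = [[162, −5], [81, −3]] · [[3, −5], [1, −2]] = [[481, −800], [240, −399]].

[[481, −800], [240, −399]]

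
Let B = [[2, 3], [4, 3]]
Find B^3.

[[92, 93], [124, 123]]

B^2 = [[16, 15], [20, 21]]
B^3 = [[92, 93], [124, 123]]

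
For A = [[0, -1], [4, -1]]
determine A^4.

A^2 = [[-4, 1], [-4, -3]]
A^3 = [[4, 3], [-12, 7]]
A^4 = [[12, -7], [28, 5]]

[[12, -7], [28, 5]]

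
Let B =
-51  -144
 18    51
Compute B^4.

tr B = 0 and det B = -9, so the characteristic polynomial is λ² − (0)λ + (-9) with roots -3 and 3.
Eigenvectors give P = [[-3, -8], [1, 3]] with P⁻¹ = [[-3, -8], [1, 3]], and B = P·diag(-3, 3)·P⁻¹.
Then B^4 = P·diag(81, 81)·P⁻¹ = [[-243, -648], [81, 243]] · [[-3, -8], [1, 3]] = [[81, 0], [0, 81]].

[[81, 0], [0, 81]]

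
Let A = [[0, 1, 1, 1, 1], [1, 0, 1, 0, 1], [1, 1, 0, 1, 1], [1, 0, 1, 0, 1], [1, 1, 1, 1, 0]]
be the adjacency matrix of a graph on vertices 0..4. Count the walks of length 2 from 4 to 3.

The number of length-2 walks from vertex 4 to vertex 3 is entry (4,3) of A^2, where A is the adjacency matrix.
A^2 = [[4, 2, 3, 2, 3], [2, 3, 2, 3, 2], [3, 2, 4, 2, 3], [2, 3, 2, 3, 2], [3, 2, 3, 2, 4]]

2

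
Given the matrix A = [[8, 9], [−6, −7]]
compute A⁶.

tr A = 1 and det A = −2, so the characteristic polynomial is λ² − (1)λ + (−2) with roots 2 and −1.
Eigenvectors give P = [[3, 1], [−2, −1]] with P⁻¹ = [[1, 1], [−2, −3]], and A = P·diag(2, −1)·P⁻¹.
Then A⁶ = P·diag(64, 1)·P⁻¹ = [[192, 1], [−128, −1]] · [[1, 1], [−2, −3]] = [[190, 189], [−126, −125]].

[[190, 189], [−126, −125]]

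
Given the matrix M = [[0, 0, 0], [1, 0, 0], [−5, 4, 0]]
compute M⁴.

M is strictly triangular, hence nilpotent: M³ = 0, so M⁴ = 0.

[[0, 0, 0], [0, 0, 0], [0, 0, 0]]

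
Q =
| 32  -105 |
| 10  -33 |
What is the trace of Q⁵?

tr Q = -1 and det Q = -6, so the characteristic polynomial is λ² − (-1)λ + (-6) with roots -3 and 2.
Eigenvectors give P = [[-3, -7], [-1, -2]] with P⁻¹ = [[2, -7], [-1, 3]], and Q = P·diag(-3, 2)·P⁻¹.
Then Q⁵ = P·diag(-243, 32)·P⁻¹ = [[729, -224], [243, -64]] · [[2, -7], [-1, 3]] = [[1682, -5775], [550, -1893]].

-211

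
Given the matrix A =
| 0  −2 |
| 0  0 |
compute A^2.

[[0, 0], [0, 0]]

A is strictly triangular, hence nilpotent: A^2 = 0, so A^2 = 0.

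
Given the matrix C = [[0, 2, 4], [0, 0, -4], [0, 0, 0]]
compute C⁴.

C is strictly triangular, hence nilpotent: C³ = 0, so C⁴ = 0.

[[0, 0, 0], [0, 0, 0], [0, 0, 0]]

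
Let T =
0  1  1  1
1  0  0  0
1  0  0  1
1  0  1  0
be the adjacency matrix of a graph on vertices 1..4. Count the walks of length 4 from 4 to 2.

4

The number of length-4 walks from vertex 4 to vertex 2 is entry (4,2) of T⁴, where T is the adjacency matrix.
T² = [[3, 0, 1, 1], [0, 1, 1, 1], [1, 1, 2, 1], [1, 1, 1, 2]]
T³ = [[2, 3, 4, 4], [3, 0, 1, 1], [4, 1, 2, 3], [4, 1, 3, 2]]
T⁴ = [[11, 2, 6, 6], [2, 3, 4, 4], [6, 4, 7, 6], [6, 4, 6, 7]]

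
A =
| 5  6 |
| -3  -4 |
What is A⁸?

[[511, 510], [-255, -254]]

tr A = 1 and det A = -2, so the characteristic polynomial is λ² − (1)λ + (-2) with roots 2 and -1.
Eigenvectors give P = [[-2, -1], [1, 1]] with P⁻¹ = [[-1, -1], [1, 2]], and A = P·diag(2, -1)·P⁻¹.
Then A⁸ = P·diag(256, 1)·P⁻¹ = [[-512, -1], [256, 1]] · [[-1, -1], [1, 2]] = [[511, 510], [-255, -254]].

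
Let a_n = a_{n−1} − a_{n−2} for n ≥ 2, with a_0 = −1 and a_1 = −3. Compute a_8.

With companion matrix Q = [[1, −1], [1, 0]], [a_n, a_{n−1}]ᵀ = Q·[a_{n−1}, a_{n−2}]ᵀ, so [a_8, a_7]ᵀ = Q⁷·[a_1, a_0]ᵀ.
Q⁷ = [[1, −1], [1, 0]], giving [a_8, a_7]ᵀ = [[−2], [−3]].

−2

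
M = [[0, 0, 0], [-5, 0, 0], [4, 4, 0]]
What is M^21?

[[0, 0, 0], [0, 0, 0], [0, 0, 0]]

M is strictly triangular, hence nilpotent: M^3 = 0, so M^21 = 0.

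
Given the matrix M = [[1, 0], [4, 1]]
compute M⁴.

M = I + N where N = [[0, 0], [4, 0]] is strictly lower-triangular, so N² = 0.
(I + N)⁴ = I + 4·N = [[1, 0], [16, 1]].

[[1, 0], [16, 1]]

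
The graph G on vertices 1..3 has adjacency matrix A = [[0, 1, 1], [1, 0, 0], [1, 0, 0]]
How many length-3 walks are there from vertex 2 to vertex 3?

The number of length-3 walks from vertex 2 to vertex 3 is entry (2,3) of A³, where A is the adjacency matrix.
A² = [[2, 0, 0], [0, 1, 1], [0, 1, 1]]
A³ = [[0, 2, 2], [2, 0, 0], [2, 0, 0]]

0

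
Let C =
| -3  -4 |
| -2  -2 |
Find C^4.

C^2 = [[17, 20], [10, 12]]
C^3 = [[-91, -108], [-54, -64]]
C^4 = [[489, 580], [290, 344]]

[[489, 580], [290, 344]]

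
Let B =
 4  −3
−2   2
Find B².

[[22, −18], [−12, 10]]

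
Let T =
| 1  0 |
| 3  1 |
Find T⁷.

[[1, 0], [21, 1]]

T = I + N where N = [[0, 0], [3, 0]] is strictly lower-triangular, so N² = 0.
(I + N)⁷ = I + 7·N = [[1, 0], [21, 1]].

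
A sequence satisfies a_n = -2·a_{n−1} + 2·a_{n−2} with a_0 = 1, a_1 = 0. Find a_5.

With companion matrix A = [[-2, 2], [1, 0]], [a_n, a_{n−1}]ᵀ = A·[a_{n−1}, a_{n−2}]ᵀ, so [a_5, a_4]ᵀ = A⁴·[a_1, a_0]ᵀ.
A⁴ = [[44, -32], [-16, 12]], giving [a_5, a_4]ᵀ = [[-32], [12]].

-32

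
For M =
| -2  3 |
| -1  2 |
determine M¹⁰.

[[1, 0], [0, 1]]

M² = I (check: tr M = 0 and det M = -1), so M¹⁰ = I since 10 is even.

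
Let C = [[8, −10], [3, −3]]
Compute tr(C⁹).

tr C = 5 and det C = 6, so the characteristic polynomial is λ² − (5)λ + (6) with roots 3 and 2.
Eigenvectors give P = [[2, −5], [1, −3]] with P⁻¹ = [[3, −5], [1, −2]], and C = P·diag(3, 2)·P⁻¹.
Then C⁹ = P·diag(19683, 512)·P⁻¹ = [[39366, −2560], [19683, −1536]] · [[3, −5], [1, −2]] = [[115538, −191710], [57513, −95343]].

20195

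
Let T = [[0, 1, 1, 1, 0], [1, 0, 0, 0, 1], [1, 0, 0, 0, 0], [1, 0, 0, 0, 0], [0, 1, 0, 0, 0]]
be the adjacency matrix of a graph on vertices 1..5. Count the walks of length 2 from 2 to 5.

0

The number of length-2 walks from vertex 2 to vertex 5 is entry (2,5) of T², where T is the adjacency matrix.
T² = [[3, 0, 0, 0, 1], [0, 2, 1, 1, 0], [0, 1, 1, 1, 0], [0, 1, 1, 1, 0], [1, 0, 0, 0, 1]]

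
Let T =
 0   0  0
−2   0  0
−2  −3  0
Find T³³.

T is strictly triangular, hence nilpotent: T³ = 0, so T³³ = 0.

[[0, 0, 0], [0, 0, 0], [0, 0, 0]]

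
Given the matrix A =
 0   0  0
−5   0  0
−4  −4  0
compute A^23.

A is strictly triangular, hence nilpotent: A^3 = 0, so A^23 = 0.

[[0, 0, 0], [0, 0, 0], [0, 0, 0]]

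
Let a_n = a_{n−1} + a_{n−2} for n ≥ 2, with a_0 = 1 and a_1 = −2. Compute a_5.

With companion matrix A = [[1, 1], [1, 0]], [a_n, a_{n−1}]ᵀ = A·[a_{n−1}, a_{n−2}]ᵀ, so [a_5, a_4]ᵀ = A⁴·[a_1, a_0]ᵀ.
A⁴ = [[5, 3], [3, 2]], giving [a_5, a_4]ᵀ = [[−7], [−4]].

−7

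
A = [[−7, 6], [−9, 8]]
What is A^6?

[[−125, 126], [−189, 190]]

tr A = 1 and det A = −2, so the characteristic polynomial is λ² − (1)λ + (−2) with roots −1 and 2.
Eigenvectors give P = [[−1, −2], [−1, −3]] with P⁻¹ = [[−3, 2], [1, −1]], and A = P·diag(−1, 2)·P⁻¹.
Then A^6 = P·diag(1, 64)·P⁻¹ = [[−1, −128], [−1, −192]] · [[−3, 2], [1, −1]] = [[−125, 126], [−189, 190]].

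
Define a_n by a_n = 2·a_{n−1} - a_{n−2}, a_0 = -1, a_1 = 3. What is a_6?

23

With companion matrix C = [[2, -1], [1, 0]], [a_n, a_{n−1}]ᵀ = C·[a_{n−1}, a_{n−2}]ᵀ, so [a_6, a_5]ᵀ = C⁵·[a_1, a_0]ᵀ.
C⁵ = [[6, -5], [5, -4]], giving [a_6, a_5]ᵀ = [[23], [19]].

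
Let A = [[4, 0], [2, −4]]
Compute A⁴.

A² = [[16, 0], [0, 16]]
A³ = [[64, 0], [32, −64]]
A⁴ = [[256, 0], [0, 256]]

[[256, 0], [0, 256]]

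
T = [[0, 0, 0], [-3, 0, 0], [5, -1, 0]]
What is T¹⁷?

T is strictly triangular, hence nilpotent: T³ = 0, so T¹⁷ = 0.

[[0, 0, 0], [0, 0, 0], [0, 0, 0]]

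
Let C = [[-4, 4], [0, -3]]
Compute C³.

C² = [[16, -28], [0, 9]]
C³ = [[-64, 148], [0, -27]]

[[-64, 148], [0, -27]]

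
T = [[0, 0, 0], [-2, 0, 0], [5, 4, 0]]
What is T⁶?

[[0, 0, 0], [0, 0, 0], [0, 0, 0]]

T is strictly triangular, hence nilpotent: T³ = 0, so T⁶ = 0.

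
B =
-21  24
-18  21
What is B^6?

[[729, 0], [0, 729]]

tr B = 0 and det B = -9, so the characteristic polynomial is λ² − (0)λ + (-9) with roots -3 and 3.
Eigenvectors give P = [[4, 1], [3, 1]] with P⁻¹ = [[1, -1], [-3, 4]], and B = P·diag(-3, 3)·P⁻¹.
Then B^6 = P·diag(729, 729)·P⁻¹ = [[2916, 729], [2187, 729]] · [[1, -1], [-3, 4]] = [[729, 0], [0, 729]].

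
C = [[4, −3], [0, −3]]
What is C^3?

[[64, −39], [0, −27]]

C^2 = [[16, −3], [0, 9]]
C^3 = [[64, −39], [0, −27]]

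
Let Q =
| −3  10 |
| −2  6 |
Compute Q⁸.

tr Q = 3 and det Q = 2, so the characteristic polynomial is λ² − (3)λ + (2) with roots 1 and 2.
Eigenvectors give P = [[−5, −2], [−2, −1]] with P⁻¹ = [[−1, 2], [2, −5]], and Q = P·diag(1, 2)·P⁻¹.
Then Q⁸ = P·diag(1, 256)·P⁻¹ = [[−5, −512], [−2, −256]] · [[−1, 2], [2, −5]] = [[−1019, 2550], [−510, 1276]].

[[−1019, 2550], [−510, 1276]]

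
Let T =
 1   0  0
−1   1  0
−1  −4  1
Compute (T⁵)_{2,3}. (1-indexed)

T = I + N where N = [[0, 0, 0], [−1, 0, 0], [−1, −4, 0]] is strictly lower-triangular, so N³ = 0.
(I + N)⁵ = I + 5·N + 10·N² = [[1, 0, 0], [−5, 1, 0], [35, −20, 1]].

0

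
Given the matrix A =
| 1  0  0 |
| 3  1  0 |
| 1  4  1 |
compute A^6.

A = I + N where N = [[0, 0, 0], [3, 0, 0], [1, 4, 0]] is strictly lower-triangular, so N^3 = 0.
(I + N)^6 = I + 6·N + 15·N^2 = [[1, 0, 0], [18, 1, 0], [186, 24, 1]].

[[1, 0, 0], [18, 1, 0], [186, 24, 1]]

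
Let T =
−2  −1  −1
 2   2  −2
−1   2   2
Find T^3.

[[−12, −3, 5], [2, −26, −18], [9, 16, −20]]

T^2 = [[3, −2, 2], [2, −2, −10], [4, 9, 1]]
T^3 = [[−12, −3, 5], [2, −26, −18], [9, 16, −20]]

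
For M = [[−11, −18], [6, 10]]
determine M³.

[[−35, −54], [18, 28]]

tr M = −1 and det M = −2, so the characteristic polynomial is λ² − (−1)λ + (−2) with roots 1 and −2.
Eigenvectors give P = [[−3, −2], [2, 1]] with P⁻¹ = [[1, 2], [−2, −3]], and M = P·diag(1, −2)·P⁻¹.
Then M³ = P·diag(1, −8)·P⁻¹ = [[−3, 16], [2, −8]] · [[1, 2], [−2, −3]] = [[−35, −54], [18, 28]].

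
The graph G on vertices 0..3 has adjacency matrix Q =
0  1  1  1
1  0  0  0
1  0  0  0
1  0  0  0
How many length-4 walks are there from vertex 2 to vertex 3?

3

The number of length-4 walks from vertex 2 to vertex 3 is entry (2,3) of Q⁴, where Q is the adjacency matrix.
Q² = [[3, 0, 0, 0], [0, 1, 1, 1], [0, 1, 1, 1], [0, 1, 1, 1]]
Q³ = [[0, 3, 3, 3], [3, 0, 0, 0], [3, 0, 0, 0], [3, 0, 0, 0]]
Q⁴ = [[9, 0, 0, 0], [0, 3, 3, 3], [0, 3, 3, 3], [0, 3, 3, 3]]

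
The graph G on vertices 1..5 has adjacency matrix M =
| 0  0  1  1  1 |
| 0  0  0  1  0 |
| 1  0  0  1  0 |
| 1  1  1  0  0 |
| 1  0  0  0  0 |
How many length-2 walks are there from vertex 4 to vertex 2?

0

The number of length-2 walks from vertex 4 to vertex 2 is entry (4,2) of M^2, where M is the adjacency matrix.
M^2 = [[3, 1, 1, 1, 0], [1, 1, 1, 0, 0], [1, 1, 2, 1, 1], [1, 0, 1, 3, 1], [0, 0, 1, 1, 1]]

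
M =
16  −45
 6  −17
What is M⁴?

[[−74, 225], [−30, 91]]

tr M = −1 and det M = −2, so the characteristic polynomial is λ² − (−1)λ + (−2) with roots 1 and −2.
Eigenvectors give P = [[3, −5], [1, −2]] with P⁻¹ = [[2, −5], [1, −3]], and M = P·diag(1, −2)·P⁻¹.
Then M⁴ = P·diag(1, 16)·P⁻¹ = [[3, −80], [1, −32]] · [[2, −5], [1, −3]] = [[−74, 225], [−30, 91]].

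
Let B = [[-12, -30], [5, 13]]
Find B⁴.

[[-114, -390], [65, 211]]

tr B = 1 and det B = -6, so the characteristic polynomial is λ² − (1)λ + (-6) with roots -2 and 3.
Eigenvectors give P = [[3, -2], [-1, 1]] with P⁻¹ = [[1, 2], [1, 3]], and B = P·diag(-2, 3)·P⁻¹.
Then B⁴ = P·diag(16, 81)·P⁻¹ = [[48, -162], [-16, 81]] · [[1, 2], [1, 3]] = [[-114, -390], [65, 211]].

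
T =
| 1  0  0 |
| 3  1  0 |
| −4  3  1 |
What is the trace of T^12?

3

T = I + N where N = [[0, 0, 0], [3, 0, 0], [−4, 3, 0]] is strictly lower-triangular, so N^3 = 0.
(I + N)^12 = I + 12·N + 66·N^2 = [[1, 0, 0], [36, 1, 0], [546, 36, 1]].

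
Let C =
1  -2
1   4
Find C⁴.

tr C = 5 and det C = 6, so the characteristic polynomial is λ² − (5)λ + (6) with roots 3 and 2.
Eigenvectors give P = [[-1, 2], [1, -1]] with P⁻¹ = [[1, 2], [1, 1]], and C = P·diag(3, 2)·P⁻¹.
Then C⁴ = P·diag(81, 16)·P⁻¹ = [[-81, 32], [81, -16]] · [[1, 2], [1, 1]] = [[-49, -130], [65, 146]].

[[-49, -130], [65, 146]]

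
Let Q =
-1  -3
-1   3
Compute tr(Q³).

44

Q² = [[4, -6], [-2, 12]]
Q³ = [[2, -30], [-10, 42]]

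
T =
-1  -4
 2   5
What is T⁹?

tr T = 4 and det T = 3, so the characteristic polynomial is λ² − (4)λ + (3) with roots 1 and 3.
Eigenvectors give P = [[2, -1], [-1, 1]] with P⁻¹ = [[1, 1], [1, 2]], and T = P·diag(1, 3)·P⁻¹.
Then T⁹ = P·diag(1, 19683)·P⁻¹ = [[2, -19683], [-1, 19683]] · [[1, 1], [1, 2]] = [[-19681, -39364], [19682, 39365]].

[[-19681, -39364], [19682, 39365]]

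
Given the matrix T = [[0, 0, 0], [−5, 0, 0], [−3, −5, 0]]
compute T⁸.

T is strictly triangular, hence nilpotent: T³ = 0, so T⁸ = 0.

[[0, 0, 0], [0, 0, 0], [0, 0, 0]]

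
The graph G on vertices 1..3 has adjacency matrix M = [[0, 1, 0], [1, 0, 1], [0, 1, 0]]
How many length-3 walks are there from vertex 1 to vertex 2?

The number of length-3 walks from vertex 1 to vertex 2 is entry (1,2) of M^3, where M is the adjacency matrix.
M^2 = [[1, 0, 1], [0, 2, 0], [1, 0, 1]]
M^3 = [[0, 2, 0], [2, 0, 2], [0, 2, 0]]

2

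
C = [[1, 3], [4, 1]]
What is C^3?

[[37, 45], [60, 37]]

C^2 = [[13, 6], [8, 13]]
C^3 = [[37, 45], [60, 37]]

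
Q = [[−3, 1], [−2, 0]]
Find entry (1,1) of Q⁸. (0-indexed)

−254

tr Q = −3 and det Q = 2, so the characteristic polynomial is λ² − (−3)λ + (2) with roots −1 and −2.
Eigenvectors give P = [[1, 1], [2, 1]] with P⁻¹ = [[−1, 1], [2, −1]], and Q = P·diag(−1, −2)·P⁻¹.
Then Q⁸ = P·diag(1, 256)·P⁻¹ = [[1, 256], [2, 256]] · [[−1, 1], [2, −1]] = [[511, −255], [510, −254]].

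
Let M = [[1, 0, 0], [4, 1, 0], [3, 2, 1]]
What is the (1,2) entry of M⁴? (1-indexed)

0

M = I + N where N = [[0, 0, 0], [4, 0, 0], [3, 2, 0]] is strictly lower-triangular, so N³ = 0.
(I + N)⁴ = I + 4·N + 6·N² = [[1, 0, 0], [16, 1, 0], [60, 8, 1]].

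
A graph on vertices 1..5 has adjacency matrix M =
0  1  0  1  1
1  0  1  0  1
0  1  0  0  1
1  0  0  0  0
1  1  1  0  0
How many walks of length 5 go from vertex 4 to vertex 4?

The number of length-5 walks from vertex 4 to vertex 4 is entry (4,4) of M⁵, where M is the adjacency matrix.
M² = [[3, 1, 2, 0, 1], [1, 3, 1, 1, 2], [2, 1, 2, 0, 1], [0, 1, 0, 1, 1], [1, 2, 1, 1, 3]]
M³ = [[2, 6, 2, 3, 6], [6, 4, 5, 1, 5], [2, 5, 2, 2, 5], [3, 1, 2, 0, 1], [6, 5, 5, 1, 4]]
M⁴ = [[15, 10, 12, 2, 10], [10, 16, 9, 6, 15], [12, 9, 10, 2, 9], [2, 6, 2, 3, 6], [10, 15, 9, 6, 16]]
M⁵ = [[22, 37, 20, 15, 37], [37, 34, 31, 10, 35], [20, 31, 18, 12, 31], [15, 10, 12, 2, 10], [37, 35, 31, 10, 34]]

2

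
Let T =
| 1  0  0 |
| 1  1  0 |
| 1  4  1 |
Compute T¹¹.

[[1, 0, 0], [11, 1, 0], [231, 44, 1]]

T = I + N where N = [[0, 0, 0], [1, 0, 0], [1, 4, 0]] is strictly lower-triangular, so N³ = 0.
(I + N)¹¹ = I + 11·N + 55·N² = [[1, 0, 0], [11, 1, 0], [231, 44, 1]].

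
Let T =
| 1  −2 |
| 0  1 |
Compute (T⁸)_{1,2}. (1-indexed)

−16

T = I + N where N = [[0, −2], [0, 0]] is strictly upper-triangular, so N² = 0.
(I + N)⁸ = I + 8·N = [[1, −16], [0, 1]].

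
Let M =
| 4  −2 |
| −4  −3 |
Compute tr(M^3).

M^2 = [[24, −2], [−4, 17]]
M^3 = [[104, −42], [−84, −43]]

61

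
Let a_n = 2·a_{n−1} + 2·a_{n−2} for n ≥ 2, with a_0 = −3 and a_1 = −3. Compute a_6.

−624

With companion matrix B = [[2, 2], [1, 0]], [a_n, a_{n−1}]ᵀ = B·[a_{n−1}, a_{n−2}]ᵀ, so [a_6, a_5]ᵀ = B^5·[a_1, a_0]ᵀ.
B^5 = [[120, 88], [44, 32]], giving [a_6, a_5]ᵀ = [[−624], [−228]].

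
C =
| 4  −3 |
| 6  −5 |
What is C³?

[[10, −9], [18, −17]]

tr C = −1 and det C = −2, so the characteristic polynomial is λ² − (−1)λ + (−2) with roots 1 and −2.
Eigenvectors give P = [[−1, 1], [−1, 2]] with P⁻¹ = [[−2, 1], [−1, 1]], and C = P·diag(1, −2)·P⁻¹.
Then C³ = P·diag(1, −8)·P⁻¹ = [[−1, −8], [−1, −16]] · [[−2, 1], [−1, 1]] = [[10, −9], [18, −17]].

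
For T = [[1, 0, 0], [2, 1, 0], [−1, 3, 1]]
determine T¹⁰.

T = I + N where N = [[0, 0, 0], [2, 0, 0], [−1, 3, 0]] is strictly lower-triangular, so N³ = 0.
(I + N)¹⁰ = I + 10·N + 45·N² = [[1, 0, 0], [20, 1, 0], [260, 30, 1]].

[[1, 0, 0], [20, 1, 0], [260, 30, 1]]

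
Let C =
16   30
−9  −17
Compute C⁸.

tr C = −1 and det C = −2, so the characteristic polynomial is λ² − (−1)λ + (−2) with roots −2 and 1.
Eigenvectors give P = [[−5, −2], [3, 1]] with P⁻¹ = [[1, 2], [−3, −5]], and C = P·diag(−2, 1)·P⁻¹.
Then C⁸ = P·diag(256, 1)·P⁻¹ = [[−1280, −2], [768, 1]] · [[1, 2], [−3, −5]] = [[−1274, −2550], [765, 1531]].

[[−1274, −2550], [765, 1531]]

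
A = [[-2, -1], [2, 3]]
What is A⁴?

[[2, -9], [18, 47]]

A² = [[2, -1], [2, 7]]
A³ = [[-6, -5], [10, 19]]
A⁴ = [[2, -9], [18, 47]]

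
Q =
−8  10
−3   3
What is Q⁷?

[[−12482, 20590], [−6177, 10167]]

tr Q = −5 and det Q = 6, so the characteristic polynomial is λ² − (−5)λ + (6) with roots −2 and −3.
Eigenvectors give P = [[5, 2], [3, 1]] with P⁻¹ = [[−1, 2], [3, −5]], and Q = P·diag(−2, −3)·P⁻¹.
Then Q⁷ = P·diag(−128, −2187)·P⁻¹ = [[−640, −4374], [−384, −2187]] · [[−1, 2], [3, −5]] = [[−12482, 20590], [−6177, 10167]].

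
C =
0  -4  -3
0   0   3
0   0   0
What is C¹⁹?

C is strictly triangular, hence nilpotent: C³ = 0, so C¹⁹ = 0.

[[0, 0, 0], [0, 0, 0], [0, 0, 0]]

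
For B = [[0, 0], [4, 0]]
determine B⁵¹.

[[0, 0], [0, 0]]

B is strictly triangular, hence nilpotent: B² = 0, so B⁵¹ = 0.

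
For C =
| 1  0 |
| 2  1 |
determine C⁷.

C = I + N where N = [[0, 0], [2, 0]] is strictly lower-triangular, so N² = 0.
(I + N)⁷ = I + 7·N = [[1, 0], [14, 1]].

[[1, 0], [14, 1]]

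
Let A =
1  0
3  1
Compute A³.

A = I + N where N = [[0, 0], [3, 0]] is strictly lower-triangular, so N² = 0.
(I + N)³ = I + 3·N = [[1, 0], [9, 1]].

[[1, 0], [9, 1]]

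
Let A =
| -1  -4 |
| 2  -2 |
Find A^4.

[[-23, -132], [66, -56]]

A^2 = [[-7, 12], [-6, -4]]
A^3 = [[31, 4], [-2, 32]]
A^4 = [[-23, -132], [66, -56]]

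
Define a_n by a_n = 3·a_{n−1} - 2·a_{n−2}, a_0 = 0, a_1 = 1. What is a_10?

With companion matrix C = [[3, -2], [1, 0]], [a_n, a_{n−1}]ᵀ = C·[a_{n−1}, a_{n−2}]ᵀ, so [a_10, a_9]ᵀ = C⁹·[a_1, a_0]ᵀ.
C⁹ = [[1023, -1022], [511, -510]], giving [a_10, a_9]ᵀ = [[1023], [511]].

1023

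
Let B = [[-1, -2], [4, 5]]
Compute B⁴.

[[-79, -80], [160, 161]]

tr B = 4 and det B = 3, so the characteristic polynomial is λ² − (4)λ + (3) with roots 1 and 3.
Eigenvectors give P = [[-1, -1], [1, 2]] with P⁻¹ = [[-2, -1], [1, 1]], and B = P·diag(1, 3)·P⁻¹.
Then B⁴ = P·diag(1, 81)·P⁻¹ = [[-1, -81], [1, 162]] · [[-2, -1], [1, 1]] = [[-79, -80], [160, 161]].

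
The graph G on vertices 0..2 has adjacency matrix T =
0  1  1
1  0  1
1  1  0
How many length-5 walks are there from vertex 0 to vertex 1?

The number of length-5 walks from vertex 0 to vertex 1 is entry (0,1) of T⁵, where T is the adjacency matrix.
T² = [[2, 1, 1], [1, 2, 1], [1, 1, 2]]
T³ = [[2, 3, 3], [3, 2, 3], [3, 3, 2]]
T⁴ = [[6, 5, 5], [5, 6, 5], [5, 5, 6]]
T⁵ = [[10, 11, 11], [11, 10, 11], [11, 11, 10]]

11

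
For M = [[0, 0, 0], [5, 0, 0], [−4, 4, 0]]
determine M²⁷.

[[0, 0, 0], [0, 0, 0], [0, 0, 0]]

M is strictly triangular, hence nilpotent: M³ = 0, so M²⁷ = 0.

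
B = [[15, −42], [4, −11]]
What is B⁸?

[[45921, −137760], [13120, −39359]]

tr B = 4 and det B = 3, so the characteristic polynomial is λ² − (4)λ + (3) with roots 3 and 1.
Eigenvectors give P = [[7, 3], [2, 1]] with P⁻¹ = [[1, −3], [−2, 7]], and B = P·diag(3, 1)·P⁻¹.
Then B⁸ = P·diag(6561, 1)·P⁻¹ = [[45927, 3], [13122, 1]] · [[1, −3], [−2, 7]] = [[45921, −137760], [13120, −39359]].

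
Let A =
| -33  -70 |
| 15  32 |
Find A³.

tr A = -1 and det A = -6, so the characteristic polynomial is λ² − (-1)λ + (-6) with roots -3 and 2.
Eigenvectors give P = [[7, -2], [-3, 1]] with P⁻¹ = [[1, 2], [3, 7]], and A = P·diag(-3, 2)·P⁻¹.
Then A³ = P·diag(-27, 8)·P⁻¹ = [[-189, -16], [81, 8]] · [[1, 2], [3, 7]] = [[-237, -490], [105, 218]].

[[-237, -490], [105, 218]]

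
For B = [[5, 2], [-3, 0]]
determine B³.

[[65, 38], [-57, -30]]

tr B = 5 and det B = 6, so the characteristic polynomial is λ² − (5)λ + (6) with roots 3 and 2.
Eigenvectors give P = [[-1, -2], [1, 3]] with P⁻¹ = [[-3, -2], [1, 1]], and B = P·diag(3, 2)·P⁻¹.
Then B³ = P·diag(27, 8)·P⁻¹ = [[-27, -16], [27, 24]] · [[-3, -2], [1, 1]] = [[65, 38], [-57, -30]].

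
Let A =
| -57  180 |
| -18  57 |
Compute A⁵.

[[-4617, 14580], [-1458, 4617]]

tr A = 0 and det A = -9, so the characteristic polynomial is λ² − (0)λ + (-9) with roots -3 and 3.
Eigenvectors give P = [[-10, -3], [-3, -1]] with P⁻¹ = [[-1, 3], [3, -10]], and A = P·diag(-3, 3)·P⁻¹.
Then A⁵ = P·diag(-243, 243)·P⁻¹ = [[2430, -729], [729, -243]] · [[-1, 3], [3, -10]] = [[-4617, 14580], [-1458, 4617]].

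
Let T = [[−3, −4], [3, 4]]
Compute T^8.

[[−3, −4], [3, 4]]

T² = T (a projection; rank 1, trace 1), so T^8 = T.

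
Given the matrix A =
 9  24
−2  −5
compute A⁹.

[[78729, 236184], [−19682, −59045]]

tr A = 4 and det A = 3, so the characteristic polynomial is λ² − (4)λ + (3) with roots 1 and 3.
Eigenvectors give P = [[−3, 4], [1, −1]] with P⁻¹ = [[1, 4], [1, 3]], and A = P·diag(1, 3)·P⁻¹.
Then A⁹ = P·diag(1, 19683)·P⁻¹ = [[−3, 78732], [1, −19683]] · [[1, 4], [1, 3]] = [[78729, 236184], [−19682, −59045]].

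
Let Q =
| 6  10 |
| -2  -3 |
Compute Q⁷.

tr Q = 3 and det Q = 2, so the characteristic polynomial is λ² − (3)λ + (2) with roots 1 and 2.
Eigenvectors give P = [[-2, 5], [1, -2]] with P⁻¹ = [[2, 5], [1, 2]], and Q = P·diag(1, 2)·P⁻¹.
Then Q⁷ = P·diag(1, 128)·P⁻¹ = [[-2, 640], [1, -256]] · [[2, 5], [1, 2]] = [[636, 1270], [-254, -507]].

[[636, 1270], [-254, -507]]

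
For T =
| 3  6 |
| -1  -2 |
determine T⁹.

T² = T (a projection; rank 1, trace 1), so T⁹ = T.

[[3, 6], [-1, -2]]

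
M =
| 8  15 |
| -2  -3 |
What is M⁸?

[[38086, 94575], [-12610, -31269]]

tr M = 5 and det M = 6, so the characteristic polynomial is λ² − (5)λ + (6) with roots 3 and 2.
Eigenvectors give P = [[3, -5], [-1, 2]] with P⁻¹ = [[2, 5], [1, 3]], and M = P·diag(3, 2)·P⁻¹.
Then M⁸ = P·diag(6561, 256)·P⁻¹ = [[19683, -1280], [-6561, 512]] · [[2, 5], [1, 3]] = [[38086, 94575], [-12610, -31269]].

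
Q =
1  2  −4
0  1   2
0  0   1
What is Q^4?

[[1, 8, 8], [0, 1, 8], [0, 0, 1]]

Q = I + N where N = [[0, 2, −4], [0, 0, 2], [0, 0, 0]] is strictly upper-triangular, so N^3 = 0.
(I + N)^4 = I + 4·N + 6·N^2 = [[1, 8, 8], [0, 1, 8], [0, 0, 1]].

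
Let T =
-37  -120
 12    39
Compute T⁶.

tr T = 2 and det T = -3, so the characteristic polynomial is λ² − (2)λ + (-3) with roots -1 and 3.
Eigenvectors give P = [[10, -3], [-3, 1]] with P⁻¹ = [[1, 3], [3, 10]], and T = P·diag(-1, 3)·P⁻¹.
Then T⁶ = P·diag(1, 729)·P⁻¹ = [[10, -2187], [-3, 729]] · [[1, 3], [3, 10]] = [[-6551, -21840], [2184, 7281]].

[[-6551, -21840], [2184, 7281]]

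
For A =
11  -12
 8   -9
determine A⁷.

tr A = 2 and det A = -3, so the characteristic polynomial is λ² − (2)λ + (-3) with roots 3 and -1.
Eigenvectors give P = [[3, 1], [2, 1]] with P⁻¹ = [[1, -1], [-2, 3]], and A = P·diag(3, -1)·P⁻¹.
Then A⁷ = P·diag(2187, -1)·P⁻¹ = [[6561, -1], [4374, -1]] · [[1, -1], [-2, 3]] = [[6563, -6564], [4376, -4377]].

[[6563, -6564], [4376, -4377]]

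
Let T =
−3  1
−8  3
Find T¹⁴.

[[1, 0], [0, 1]]

T² = I (check: tr T = 0 and det T = −1), so T¹⁴ = I since 14 is even.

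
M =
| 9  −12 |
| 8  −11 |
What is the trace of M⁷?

−2186

tr M = −2 and det M = −3, so the characteristic polynomial is λ² − (−2)λ + (−3) with roots 1 and −3.
Eigenvectors give P = [[−3, −1], [−2, −1]] with P⁻¹ = [[−1, 1], [2, −3]], and M = P·diag(1, −3)·P⁻¹.
Then M⁷ = P·diag(1, −2187)·P⁻¹ = [[−3, 2187], [−2, 2187]] · [[−1, 1], [2, −3]] = [[4377, −6564], [4376, −6563]].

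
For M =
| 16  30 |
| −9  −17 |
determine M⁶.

[[−314, −630], [189, 379]]

tr M = −1 and det M = −2, so the characteristic polynomial is λ² − (−1)λ + (−2) with roots 1 and −2.
Eigenvectors give P = [[−2, −5], [1, 3]] with P⁻¹ = [[−3, −5], [1, 2]], and M = P·diag(1, −2)·P⁻¹.
Then M⁶ = P·diag(1, 64)·P⁻¹ = [[−2, −320], [1, 192]] · [[−3, −5], [1, 2]] = [[−314, −630], [189, 379]].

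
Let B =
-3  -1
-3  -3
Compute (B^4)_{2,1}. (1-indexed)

432

B^2 = [[12, 6], [18, 12]]
B^3 = [[-54, -30], [-90, -54]]
B^4 = [[252, 144], [432, 252]]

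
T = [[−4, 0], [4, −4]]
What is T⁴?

[[256, 0], [−1024, 256]]

T² = [[16, 0], [−32, 16]]
T³ = [[−64, 0], [192, −64]]
T⁴ = [[256, 0], [−1024, 256]]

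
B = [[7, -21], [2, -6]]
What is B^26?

B² = B (a projection; rank 1, trace 1), so B^26 = B.

[[7, -21], [2, -6]]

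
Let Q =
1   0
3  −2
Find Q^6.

tr Q = −1 and det Q = −2, so the characteristic polynomial is λ² − (−1)λ + (−2) with roots −2 and 1.
Eigenvectors give P = [[0, 1], [−1, 1]] with P⁻¹ = [[1, −1], [1, 0]], and Q = P·diag(−2, 1)·P⁻¹.
Then Q^6 = P·diag(64, 1)·P⁻¹ = [[0, 1], [−64, 1]] · [[1, −1], [1, 0]] = [[1, 0], [−63, 64]].

[[1, 0], [−63, 64]]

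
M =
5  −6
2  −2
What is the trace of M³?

9

tr M = 3 and det M = 2, so the characteristic polynomial is λ² − (3)λ + (2) with roots 1 and 2.
Eigenvectors give P = [[−3, 2], [−2, 1]] with P⁻¹ = [[1, −2], [2, −3]], and M = P·diag(1, 2)·P⁻¹.
Then M³ = P·diag(1, 8)·P⁻¹ = [[−3, 16], [−2, 8]] · [[1, −2], [2, −3]] = [[29, −42], [14, −20]].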